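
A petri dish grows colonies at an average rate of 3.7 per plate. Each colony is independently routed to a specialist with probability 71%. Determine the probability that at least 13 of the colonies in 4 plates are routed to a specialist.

0.2589

Thinning: the colonies that are routed to a specialist themselves form a Poisson process with rate 0.71 × 3.7 = 2.627 per plate.
Over the interval, μ = 2.627 × 4 = 10.508 (4 plates).
P(N ≥ 13) = 1 − P(N ≤ 12) ≈ 0.2589.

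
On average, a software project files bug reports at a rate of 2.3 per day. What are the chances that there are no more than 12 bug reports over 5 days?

Over the interval, μ = 2.3 × 5 = 11.5 (5 days).
P(N ≤ 12) = Σ_{j=0}^{12} e^(−μ) μ^j/j! ≈ 0.6329.

0.6329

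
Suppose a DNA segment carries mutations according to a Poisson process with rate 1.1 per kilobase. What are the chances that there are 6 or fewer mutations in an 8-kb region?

0.2256

Over the interval, μ = 1.1 × 8 = 8.8 (an 8-kb region = 8 kilobases).
P(N ≤ 6) = Σ_{j=0}^{6} e^(−μ) μ^j/j! ≈ 0.2256.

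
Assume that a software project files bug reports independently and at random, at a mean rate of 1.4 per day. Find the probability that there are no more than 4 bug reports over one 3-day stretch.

Over the interval, μ = 1.4 × 3 = 4.2 (a 3-day stretch = 3 days).
P(N ≤ 4) = Σ_{j=0}^{4} e^(−μ) μ^j/j! ≈ 0.5898.

0.5898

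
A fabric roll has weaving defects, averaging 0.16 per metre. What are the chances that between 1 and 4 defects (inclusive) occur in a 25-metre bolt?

Over the interval, μ = 0.16 × 25 = 4 (a 25-metre bolt = 25 metres).
P(1 ≤ N ≤ 4) = Σ_{j=1}^{4} e^(−4) · 4^j/j! ≈ 0.6105.

0.6105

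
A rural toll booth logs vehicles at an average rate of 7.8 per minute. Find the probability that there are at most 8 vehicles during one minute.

With mean μ = 7.8 per minute,
P(N ≤ 8) = Σ_{j=0}^{8} e^(−μ) μ^j/j! ≈ 0.6204.

0.6204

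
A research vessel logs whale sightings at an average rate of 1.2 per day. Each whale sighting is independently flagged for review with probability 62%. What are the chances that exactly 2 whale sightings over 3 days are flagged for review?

Thinning: the whale sightings that are flagged for review themselves form a Poisson process with rate 0.62 × 1.2 = 0.744 per day.
Over the interval, μ = 0.744 × 3 = 2.232 (3 days).
P(N = 2) = e^(−2.232) · 2.232^2/2! ≈ 0.2673.

0.2673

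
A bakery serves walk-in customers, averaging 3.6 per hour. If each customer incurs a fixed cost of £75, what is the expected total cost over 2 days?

E[N] = 3.6 × 48 = 172.8 (2 days = 48 hours); E[cost] = 172.8 × £75 = £12960.

£12960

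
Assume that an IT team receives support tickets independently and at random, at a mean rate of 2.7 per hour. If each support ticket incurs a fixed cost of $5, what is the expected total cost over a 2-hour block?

$27

E[N] = 2.7 × 2 = 5.4 (a 2-hour block = 2 hours); E[cost] = 5.4 × $5 = $27.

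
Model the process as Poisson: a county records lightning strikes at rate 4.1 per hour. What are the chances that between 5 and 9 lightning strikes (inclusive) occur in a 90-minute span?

Over the interval, μ = 4.1 × 1.5 = 6.15 (a 90-minute span = 1.5 hours).
P(5 ≤ N ≤ 9) = Σ_{j=5}^{9} e^(−6.15) · 6.15^j/j! ≈ 0.6399.

0.6399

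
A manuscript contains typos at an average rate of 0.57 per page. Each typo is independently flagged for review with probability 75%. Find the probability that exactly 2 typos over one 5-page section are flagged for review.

Thinning: the typos that are flagged for review themselves form a Poisson process with rate 0.75 × 0.57 = 0.4275 per page.
Over the interval, μ = 0.4275 × 5 = 2.1375 (a 5-page section = 5 pages).
P(N = 2) = e^(−2.1375) · 2.1375^2/2! ≈ 0.2694.

0.2694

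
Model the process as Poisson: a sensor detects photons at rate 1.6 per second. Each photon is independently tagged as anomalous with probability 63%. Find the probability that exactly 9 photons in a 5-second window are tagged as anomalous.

Thinning: the photons that are tagged as anomalous themselves form a Poisson process with rate 0.63 × 1.6 = 1.008 per second.
Over the interval, μ = 1.008 × 5 = 5.04 (a 5-second window = 5 seconds).
P(N = 9) = e^(−5.04) · 5.04^9/9! ≈ 0.0374.

0.0374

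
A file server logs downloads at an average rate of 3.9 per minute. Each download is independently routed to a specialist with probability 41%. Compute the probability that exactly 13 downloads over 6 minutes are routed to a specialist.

0.0638

Thinning: the downloads that are routed to a specialist themselves form a Poisson process with rate 0.41 × 3.9 = 1.599 per minute.
Over the interval, μ = 1.599 × 6 = 9.594 (6 minutes).
P(N = 13) = e^(−9.594) · 9.594^13/13! ≈ 0.0638.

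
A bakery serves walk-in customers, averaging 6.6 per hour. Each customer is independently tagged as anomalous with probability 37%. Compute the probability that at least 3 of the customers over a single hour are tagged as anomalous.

0.4412

Thinning: the customers that are tagged as anomalous themselves form a Poisson process with rate 0.37 × 6.6 = 2.442 per hour.
So μ = 2.442.
P(N ≥ 3) = 1 − P(N ≤ 2) ≈ 0.4412.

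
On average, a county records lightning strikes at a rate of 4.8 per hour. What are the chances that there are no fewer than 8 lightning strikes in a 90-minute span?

0.4311

Over the interval, μ = 4.8 × 1.5 = 7.2 (a 90-minute span = 1.5 hours).
P(N ≥ 8) = 1 − P(N ≤ 7) = 1 − Σ_{j=0}^{7} e^(−μ) μ^j/j! ≈ 0.4311.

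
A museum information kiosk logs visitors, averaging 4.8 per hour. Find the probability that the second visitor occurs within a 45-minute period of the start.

0.8743

Over the interval, μ = 4.8 × 0.75 = 3.6 (a 45-minute period = 0.75 hours).
The second arrival falls in the interval iff at least 2 events occur there: P(S_2 ≤ t) = P(N ≥ 2) = 1 − P(N ≤ 1) ≈ 0.8743.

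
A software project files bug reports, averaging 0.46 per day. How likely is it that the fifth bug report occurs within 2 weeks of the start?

0.7695

Over the interval, μ = 0.46 × 14 = 6.44 (2 weeks = 14 days).
The fifth arrival falls in the interval iff at least 5 events occur there: P(S_5 ≤ t) = P(N ≥ 5) = 1 − P(N ≤ 4) ≈ 0.7695.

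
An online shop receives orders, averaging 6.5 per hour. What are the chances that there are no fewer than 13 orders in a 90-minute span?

Over the interval, μ = 6.5 × 1.5 = 9.75 (a 90-minute span = 1.5 hours).
P(N ≥ 13) = 1 − P(N ≤ 12) = 1 − Σ_{j=0}^{12} e^(−μ) μ^j/j! ≈ 0.1854.

0.1854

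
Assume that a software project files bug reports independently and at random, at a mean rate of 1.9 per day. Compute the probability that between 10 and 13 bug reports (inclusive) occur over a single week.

Over the interval, μ = 1.9 × 7 = 13.3 (a week = 7 days).
P(10 ≤ N ≤ 13) = Σ_{j=10}^{13} e^(−13.3) · 13.3^j/j! ≈ 0.3932.

0.3932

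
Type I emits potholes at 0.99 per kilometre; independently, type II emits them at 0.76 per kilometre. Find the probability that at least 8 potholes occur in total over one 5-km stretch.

Independent Poisson processes superpose: combined rate λ = 0.99 + 0.76 = 1.75 per kilometre.
Over the interval, μ = 1.75 × 5 = 8.75 (a 5-km stretch = 5 kilometres).
P(N ≥ 8) = 1 − P(N ≤ 7) ≈ 0.6460.

0.6460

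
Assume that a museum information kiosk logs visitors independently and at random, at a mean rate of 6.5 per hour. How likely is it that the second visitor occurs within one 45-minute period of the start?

0.9551

Over the interval, μ = 6.5 × 0.75 = 4.875 (a 45-minute period = 0.75 hours).
The second arrival falls in the interval iff at least 2 events occur there: P(S_2 ≤ t) = P(N ≥ 2) = 1 − P(N ≤ 1) ≈ 0.9551.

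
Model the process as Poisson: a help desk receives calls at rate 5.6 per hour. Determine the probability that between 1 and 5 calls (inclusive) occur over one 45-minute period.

Over the interval, μ = 5.6 × 0.75 = 4.2 (a 45-minute period = 0.75 hours).
P(1 ≤ N ≤ 5) = Σ_{j=1}^{5} e^(−4.2) · 4.2^j/j! ≈ 0.7381.

0.7381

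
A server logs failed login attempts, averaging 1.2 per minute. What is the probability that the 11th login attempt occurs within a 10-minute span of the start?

0.6528

Over the interval, μ = 1.2 × 10 = 12 (a 10-minute span = 10 minutes).
The 11th arrival falls in the interval iff at least 11 events occur there: P(S_11 ≤ t) = P(N ≥ 11) = 1 − P(N ≤ 10) ≈ 0.6528.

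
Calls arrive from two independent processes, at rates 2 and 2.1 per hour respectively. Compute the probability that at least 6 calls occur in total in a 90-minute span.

Independent Poisson processes superpose: combined rate λ = 2 + 2.1 = 4.1 per hour.
Over the interval, μ = 4.1 × 1.5 = 6.15 (a 90-minute span = 1.5 hours).
P(N ≥ 6) = 1 − P(N ≤ 5) ≈ 0.5781.

0.5781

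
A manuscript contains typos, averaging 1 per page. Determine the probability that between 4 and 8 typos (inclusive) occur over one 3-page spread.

Over the interval, μ = 1 × 3 = 3 (a 3-page spread = 3 pages).
P(4 ≤ N ≤ 8) = Σ_{j=4}^{8} e^(−3) · 3^j/j! ≈ 0.3490.

0.3490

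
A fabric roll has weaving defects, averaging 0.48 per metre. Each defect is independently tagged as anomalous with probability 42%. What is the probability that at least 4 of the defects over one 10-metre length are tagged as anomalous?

0.1458

Thinning: the defects that are tagged as anomalous themselves form a Poisson process with rate 0.42 × 0.48 = 0.2016 per metre.
Over the interval, μ = 0.2016 × 10 = 2.016 (a 10-metre length = 10 metres).
P(N ≥ 4) = 1 − P(N ≤ 3) ≈ 0.1458.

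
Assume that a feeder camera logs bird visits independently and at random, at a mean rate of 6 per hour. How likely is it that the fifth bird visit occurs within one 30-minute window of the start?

0.1847

Over the interval, μ = 6 × 0.5 = 3 (a 30-minute window = 0.5 hours).
The fifth arrival falls in the interval iff at least 5 events occur there: P(S_5 ≤ t) = P(N ≥ 5) = 1 − P(N ≤ 4) ≈ 0.1847.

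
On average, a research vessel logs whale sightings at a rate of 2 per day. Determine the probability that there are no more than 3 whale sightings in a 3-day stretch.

Over the interval, μ = 2 × 3 = 6 (a 3-day stretch = 3 days).
P(N ≤ 3) = Σ_{j=0}^{3} e^(−μ) μ^j/j! ≈ 0.1512.

0.1512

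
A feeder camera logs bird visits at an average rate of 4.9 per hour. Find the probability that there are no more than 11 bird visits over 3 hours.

0.2054

Over the interval, μ = 4.9 × 3 = 14.7 (3 hours).
P(N ≤ 11) = Σ_{j=0}^{11} e^(−μ) μ^j/j! ≈ 0.2054.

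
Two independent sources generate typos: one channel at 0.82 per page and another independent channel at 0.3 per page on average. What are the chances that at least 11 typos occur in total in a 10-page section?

0.5638

Independent Poisson processes superpose: combined rate λ = 0.82 + 0.3 = 1.12 per page.
Over the interval, μ = 1.12 × 10 = 11.2 (a 10-page section = 10 pages).
P(N ≥ 11) = 1 − P(N ≤ 10) ≈ 0.5638.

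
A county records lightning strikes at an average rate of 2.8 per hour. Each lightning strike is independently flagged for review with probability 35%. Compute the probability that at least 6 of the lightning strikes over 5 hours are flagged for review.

Thinning: the lightning strikes that are flagged for review themselves form a Poisson process with rate 0.35 × 2.8 = 0.98 per hour.
Over the interval, μ = 0.98 × 5 = 4.9 (5 hours).
P(N ≥ 6) = 1 − P(N ≤ 5) ≈ 0.3665.

0.3665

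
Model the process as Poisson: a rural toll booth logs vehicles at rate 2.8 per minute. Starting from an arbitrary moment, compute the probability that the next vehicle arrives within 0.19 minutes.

0.4126

Inter-arrival times are exponential with rate λ = 2.8 per minute.
P(T ≤ 0.19) = 1 − e^(−λt) = 1 − e^(−2.8 × 0.19) = 1 − e^(−0.532) ≈ 0.4126.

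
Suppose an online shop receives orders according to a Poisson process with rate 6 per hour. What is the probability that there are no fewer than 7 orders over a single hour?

0.3937

With mean μ = 6 per hour,
P(N ≥ 7) = 1 − P(N ≤ 6) = 1 − Σ_{j=0}^{6} e^(−μ) μ^j/j! ≈ 0.3937.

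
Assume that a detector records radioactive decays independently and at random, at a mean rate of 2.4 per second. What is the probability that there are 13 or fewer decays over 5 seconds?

0.6815

Over the interval, μ = 2.4 × 5 = 12 (5 seconds).
P(N ≤ 13) = Σ_{j=0}^{13} e^(−μ) μ^j/j! ≈ 0.6815.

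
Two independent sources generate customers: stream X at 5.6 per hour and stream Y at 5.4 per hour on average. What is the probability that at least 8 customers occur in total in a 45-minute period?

Independent Poisson processes superpose: combined rate λ = 5.6 + 5.4 = 11 per hour.
Over the interval, μ = 11 × 0.75 = 8.25 (a 45-minute period = 0.75 hours).
P(N ≥ 8) = 1 − P(N ≤ 7) ≈ 0.5814.

0.5814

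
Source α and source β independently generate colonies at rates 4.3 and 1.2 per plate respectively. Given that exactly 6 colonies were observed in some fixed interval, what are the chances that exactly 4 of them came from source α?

0.2668

Given the total, each event is independently from source α with probability p = λ_α/(λ_α+λ_β) = 4.3/5.5 ≈ 0.7818.
So K ~ Binomial(6, 4.3/5.5): P(K = 4) = C(6,4) · (4.3/5.5)^4 · (1.2/5.5)^2 ≈ 0.2668.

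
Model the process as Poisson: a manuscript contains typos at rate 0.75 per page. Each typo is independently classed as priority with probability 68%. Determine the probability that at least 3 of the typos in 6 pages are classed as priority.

0.5901

Thinning: the typos that are classed as priority themselves form a Poisson process with rate 0.68 × 0.75 = 0.51 per page.
Over the interval, μ = 0.51 × 6 = 3.06 (6 pages).
P(N ≥ 3) = 1 − P(N ≤ 2) ≈ 0.5901.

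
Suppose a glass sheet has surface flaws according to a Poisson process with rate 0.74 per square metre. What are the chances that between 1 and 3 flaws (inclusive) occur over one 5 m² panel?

Over the interval, μ = 0.74 × 5 = 3.7 (a 5 m² panel = 5 square metres).
P(1 ≤ N ≤ 3) = Σ_{j=1}^{3} e^(−3.7) · 3.7^j/j! ≈ 0.4694.

0.4694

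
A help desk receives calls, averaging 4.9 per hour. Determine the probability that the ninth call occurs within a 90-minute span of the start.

Over the interval, μ = 4.9 × 1.5 = 7.35 (a 90-minute span = 1.5 hours).
The ninth arrival falls in the interval iff at least 9 events occur there: P(S_9 ≤ t) = P(N ≥ 9) = 1 − P(N ≤ 8) ≈ 0.3175.

0.3175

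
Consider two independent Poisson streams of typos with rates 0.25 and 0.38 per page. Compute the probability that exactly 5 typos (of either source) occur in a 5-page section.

0.1108

Independent Poisson processes superpose: combined rate λ = 0.25 + 0.38 = 0.63 per page.
Over the interval, μ = 0.63 × 5 = 3.15 (a 5-page section = 5 pages).
P(N = 5) = e^(−3.15) · 3.15^5/5! ≈ 0.1108.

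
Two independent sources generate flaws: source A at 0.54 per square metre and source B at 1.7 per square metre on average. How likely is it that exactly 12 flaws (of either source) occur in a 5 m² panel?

Independent Poisson processes superpose: combined rate λ = 0.54 + 1.7 = 2.24 per square metre.
Over the interval, μ = 2.24 × 5 = 11.2 (a 5 m² panel = 5 square metres).
P(N = 12) = e^(−11.2) · 11.2^12/12! ≈ 0.1112.

0.1112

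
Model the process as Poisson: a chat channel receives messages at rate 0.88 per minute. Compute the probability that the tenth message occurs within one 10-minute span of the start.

0.3863

Over the interval, μ = 0.88 × 10 = 8.8 (a 10-minute span = 10 minutes).
The tenth arrival falls in the interval iff at least 10 events occur there: P(S_10 ≤ t) = P(N ≥ 10) = 1 − P(N ≤ 9) ≈ 0.3863.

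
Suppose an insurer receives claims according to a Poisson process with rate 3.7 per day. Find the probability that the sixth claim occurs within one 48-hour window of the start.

Over the interval, μ = 3.7 × 2 = 7.4 (a 48-hour window = 2 days).
The sixth arrival falls in the interval iff at least 6 events occur there: P(S_6 ≤ t) = P(N ≥ 6) = 1 − P(N ≤ 5) ≈ 0.7474.

0.7474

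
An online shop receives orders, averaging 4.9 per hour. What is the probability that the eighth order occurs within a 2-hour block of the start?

Over the interval, μ = 4.9 × 2 = 9.8 (a 2-hour block = 2 hours).
The eighth arrival falls in the interval iff at least 8 events occur there: P(S_8 ≤ t) = P(N ≥ 8) = 1 − P(N ≤ 7) ≈ 0.7612.

0.7612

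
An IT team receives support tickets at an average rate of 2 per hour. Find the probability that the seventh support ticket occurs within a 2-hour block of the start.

0.1107

Over the interval, μ = 2 × 2 = 4 (a 2-hour block = 2 hours).
The seventh arrival falls in the interval iff at least 7 events occur there: P(S_7 ≤ t) = P(N ≥ 7) = 1 − P(N ≤ 6) ≈ 0.1107.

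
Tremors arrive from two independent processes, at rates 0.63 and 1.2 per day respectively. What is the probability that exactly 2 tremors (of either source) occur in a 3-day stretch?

0.0622

Independent Poisson processes superpose: combined rate λ = 0.63 + 1.2 = 1.83 per day.
Over the interval, μ = 1.83 × 3 = 5.49 (a 3-day stretch = 3 days).
P(N = 2) = e^(−5.49) · 5.49^2/2! ≈ 0.0622.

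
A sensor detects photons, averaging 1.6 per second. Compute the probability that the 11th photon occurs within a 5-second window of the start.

Over the interval, μ = 1.6 × 5 = 8 (a 5-second window = 5 seconds).
The 11th arrival falls in the interval iff at least 11 events occur there: P(S_11 ≤ t) = P(N ≥ 11) = 1 − P(N ≤ 10) ≈ 0.1841.

0.1841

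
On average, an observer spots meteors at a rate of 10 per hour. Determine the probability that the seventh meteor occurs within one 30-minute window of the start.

Over the interval, μ = 10 × 0.5 = 5 (a 30-minute window = 0.5 hours).
The seventh arrival falls in the interval iff at least 7 events occur there: P(S_7 ≤ t) = P(N ≥ 7) = 1 − P(N ≤ 6) ≈ 0.2378.

0.2378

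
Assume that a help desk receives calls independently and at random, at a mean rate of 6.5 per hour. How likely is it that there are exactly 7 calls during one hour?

0.1462

With mean μ = 6.5 per hour,
P(N = 7) = e^(−μ) μ^7/7! = e^(−6.5) · 6.5^7/5040 ≈ 0.1462.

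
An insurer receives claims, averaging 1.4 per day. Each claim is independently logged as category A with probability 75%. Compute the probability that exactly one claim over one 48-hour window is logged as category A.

0.2572

Thinning: the claims that are logged as category A themselves form a Poisson process with rate 0.75 × 1.4 = 1.05 per day.
Over the interval, μ = 1.05 × 2 = 2.1 (a 48-hour window = 2 days).
P(N = 1) = e^(−2.1) · 2.1^1/1! ≈ 0.2572.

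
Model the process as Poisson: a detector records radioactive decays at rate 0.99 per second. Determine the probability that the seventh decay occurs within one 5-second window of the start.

0.2305

Over the interval, μ = 0.99 × 5 = 4.95 (a 5-second window = 5 seconds).
The seventh arrival falls in the interval iff at least 7 events occur there: P(S_7 ≤ t) = P(N ≥ 7) = 1 − P(N ≤ 6) ≈ 0.2305.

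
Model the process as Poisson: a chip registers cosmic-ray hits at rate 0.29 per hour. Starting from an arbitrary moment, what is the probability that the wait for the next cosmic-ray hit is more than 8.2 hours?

The wait for the next event is exponential with rate λ = 0.29 per hour.
P(T > 8.2) = e^(−λt) = e^(−0.29 × 8.2) = e^(−2.378) ≈ 0.0927.

0.0927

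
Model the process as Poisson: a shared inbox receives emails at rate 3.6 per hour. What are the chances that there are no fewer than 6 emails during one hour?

0.1559

With mean μ = 3.6 per hour,
P(N ≥ 6) = 1 − P(N ≤ 5) = 1 − Σ_{j=0}^{5} e^(−μ) μ^j/j! ≈ 0.1559.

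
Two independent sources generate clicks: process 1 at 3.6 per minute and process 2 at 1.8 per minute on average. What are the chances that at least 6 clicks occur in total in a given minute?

Independent Poisson processes superpose: combined rate λ = 3.6 + 1.8 = 5.4 per minute.
So μ = 5.4.
P(N ≥ 6) = 1 − P(N ≤ 5) ≈ 0.4539.

0.4539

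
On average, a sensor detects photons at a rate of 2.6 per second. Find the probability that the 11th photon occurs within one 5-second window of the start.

Over the interval, μ = 2.6 × 5 = 13 (a 5-second window = 5 seconds).
The 11th arrival falls in the interval iff at least 11 events occur there: P(S_11 ≤ t) = P(N ≥ 11) = 1 − P(N ≤ 10) ≈ 0.7483.

0.7483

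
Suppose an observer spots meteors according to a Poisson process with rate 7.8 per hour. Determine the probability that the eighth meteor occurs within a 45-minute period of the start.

Over the interval, μ = 7.8 × 0.75 = 5.85 (a 45-minute period = 0.75 hours).
The eighth arrival falls in the interval iff at least 8 events occur there: P(S_8 ≤ t) = P(N ≥ 8) = 1 − P(N ≤ 7) ≈ 0.2356.

0.2356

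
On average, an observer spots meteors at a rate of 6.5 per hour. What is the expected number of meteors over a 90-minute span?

9.75

E[N] = λt = 6.5 × 1.5 = 9.75 (a 90-minute span = 1.5 hours).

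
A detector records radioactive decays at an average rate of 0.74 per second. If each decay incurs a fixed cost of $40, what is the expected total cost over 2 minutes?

E[N] = 0.74 × 120 = 88.8 (2 minutes = 120 seconds); E[cost] = 88.8 × $40 = $3552.

$3552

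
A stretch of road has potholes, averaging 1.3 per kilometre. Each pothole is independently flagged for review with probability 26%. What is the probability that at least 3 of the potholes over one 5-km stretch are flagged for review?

Thinning: the potholes that are flagged for review themselves form a Poisson process with rate 0.26 × 1.3 = 0.338 per kilometre.
Over the interval, μ = 0.338 × 5 = 1.69 (a 5-km stretch = 5 kilometres).
P(N ≥ 3) = 1 − P(N ≤ 2) ≈ 0.2401.

0.2401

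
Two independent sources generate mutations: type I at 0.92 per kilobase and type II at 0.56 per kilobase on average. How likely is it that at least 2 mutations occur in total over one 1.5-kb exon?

0.6503

Independent Poisson processes superpose: combined rate λ = 0.92 + 0.56 = 1.48 per kilobase.
Over the interval, μ = 1.48 × 1.5 = 2.22 (a 1.5-kb exon = 1.5 kilobases).
P(N ≥ 2) = 1 − P(N ≤ 1) ≈ 0.6503.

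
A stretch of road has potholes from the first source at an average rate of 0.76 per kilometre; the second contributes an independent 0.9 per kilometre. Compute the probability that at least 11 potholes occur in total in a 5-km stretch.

0.2150

Independent Poisson processes superpose: combined rate λ = 0.76 + 0.9 = 1.66 per kilometre.
Over the interval, μ = 1.66 × 5 = 8.3 (a 5-km stretch = 5 kilometres).
P(N ≥ 11) = 1 − P(N ≤ 10) ≈ 0.2150.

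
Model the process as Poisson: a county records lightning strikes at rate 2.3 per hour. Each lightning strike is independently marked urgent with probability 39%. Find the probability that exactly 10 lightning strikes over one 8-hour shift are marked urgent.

Thinning: the lightning strikes that are marked urgent themselves form a Poisson process with rate 0.39 × 2.3 = 0.897 per hour.
Over the interval, μ = 0.897 × 8 = 7.176 (an 8-hour shift = 8 hours).
P(N = 10) = e^(−7.176) · 7.176^10/10! ≈ 0.0763.

0.0763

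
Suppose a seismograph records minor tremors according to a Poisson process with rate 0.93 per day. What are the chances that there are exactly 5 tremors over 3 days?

0.0865

Over the interval, μ = 0.93 × 3 = 2.79 (3 days).
P(N = 5) = e^(−μ) μ^5/5! = e^(−2.79) · 2.79^5/120 ≈ 0.0865.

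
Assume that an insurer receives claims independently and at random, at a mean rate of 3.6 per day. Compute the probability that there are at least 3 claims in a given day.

0.6973

With mean μ = 3.6 per day,
P(N ≥ 3) = 1 − P(N ≤ 2) = 1 − Σ_{j=0}^{2} e^(−μ) μ^j/j! ≈ 0.6973.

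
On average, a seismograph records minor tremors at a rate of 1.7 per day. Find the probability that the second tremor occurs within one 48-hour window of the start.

Over the interval, μ = 1.7 × 2 = 3.4 (a 48-hour window = 2 days).
The second arrival falls in the interval iff at least 2 events occur there: P(S_2 ≤ t) = P(N ≥ 2) = 1 − P(N ≤ 1) ≈ 0.8532.

0.8532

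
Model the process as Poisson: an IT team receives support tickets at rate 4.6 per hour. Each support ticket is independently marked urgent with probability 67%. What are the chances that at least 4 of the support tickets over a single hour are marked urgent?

0.3711

Thinning: the support tickets that are marked urgent themselves form a Poisson process with rate 0.67 × 4.6 = 3.082 per hour.
So μ = 3.082.
P(N ≥ 4) = 1 − P(N ≤ 3) ≈ 0.3711.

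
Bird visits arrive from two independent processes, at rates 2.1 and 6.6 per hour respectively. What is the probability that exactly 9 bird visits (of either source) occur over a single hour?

Independent Poisson processes superpose: combined rate λ = 2.1 + 6.6 = 8.7 per hour.
So μ = 8.7.
P(N = 9) = e^(−8.7) · 8.7^9/9! ≈ 0.1311.

0.1311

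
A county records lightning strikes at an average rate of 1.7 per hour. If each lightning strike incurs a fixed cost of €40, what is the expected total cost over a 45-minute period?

E[N] = 1.7 × 0.75 = 1.275 (a 45-minute period = 0.75 hours); E[cost] = 1.275 × €40 = €51.

€51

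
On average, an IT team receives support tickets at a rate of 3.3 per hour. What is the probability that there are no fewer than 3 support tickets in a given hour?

0.6406

With mean μ = 3.3 per hour,
P(N ≥ 3) = 1 − P(N ≤ 2) = 1 − Σ_{j=0}^{2} e^(−μ) μ^j/j! ≈ 0.6406.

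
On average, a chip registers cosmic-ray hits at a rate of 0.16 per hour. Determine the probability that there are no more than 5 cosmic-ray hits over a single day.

0.8096

Over the interval, μ = 0.16 × 24 = 3.84 (a day = 24 hours).
P(N ≤ 5) = Σ_{j=0}^{5} e^(−μ) μ^j/j! ≈ 0.8096.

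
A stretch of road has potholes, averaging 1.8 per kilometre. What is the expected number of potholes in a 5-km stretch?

E[N] = λt = 1.8 × 5 = 9 (a 5-km stretch = 5 kilometres).

9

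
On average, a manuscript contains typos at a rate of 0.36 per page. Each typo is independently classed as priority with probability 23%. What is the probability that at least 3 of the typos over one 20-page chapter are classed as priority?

Thinning: the typos that are classed as priority themselves form a Poisson process with rate 0.23 × 0.36 = 0.0828 per page.
Over the interval, μ = 0.0828 × 20 = 1.656 (a 20-page chapter = 20 pages).
P(N ≥ 3) = 1 − P(N ≤ 2) ≈ 0.2312.

0.2312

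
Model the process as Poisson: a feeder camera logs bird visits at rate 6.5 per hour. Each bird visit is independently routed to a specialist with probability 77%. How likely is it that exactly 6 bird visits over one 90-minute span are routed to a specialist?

Thinning: the bird visits that are routed to a specialist themselves form a Poisson process with rate 0.77 × 6.5 = 5.005 per hour.
Over the interval, μ = 5.005 × 1.5 = 7.5075 (a 90-minute span = 1.5 hours).
P(N = 6) = e^(−7.5075) · 7.5075^6/6! ≈ 0.1365.

0.1365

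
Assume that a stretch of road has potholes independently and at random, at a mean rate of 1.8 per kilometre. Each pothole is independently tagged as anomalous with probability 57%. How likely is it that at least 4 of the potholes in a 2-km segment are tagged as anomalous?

Thinning: the potholes that are tagged as anomalous themselves form a Poisson process with rate 0.57 × 1.8 = 1.026 per kilometre.
Over the interval, μ = 1.026 × 2 = 2.052 (a 2-km segment = 2 kilometres).
P(N ≥ 4) = 1 − P(N ≤ 3) ≈ 0.1524.

0.1524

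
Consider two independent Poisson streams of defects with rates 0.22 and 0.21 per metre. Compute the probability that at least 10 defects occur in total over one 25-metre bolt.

0.6318

Independent Poisson processes superpose: combined rate λ = 0.22 + 0.21 = 0.43 per metre.
Over the interval, μ = 0.43 × 25 = 10.75 (a 25-metre bolt = 25 metres).
P(N ≥ 10) = 1 − P(N ≤ 9) ≈ 0.6318.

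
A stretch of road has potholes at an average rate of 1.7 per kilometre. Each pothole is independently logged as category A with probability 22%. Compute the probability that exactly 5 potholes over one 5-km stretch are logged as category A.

0.0294

Thinning: the potholes that are logged as category A themselves form a Poisson process with rate 0.22 × 1.7 = 0.374 per kilometre.
Over the interval, μ = 0.374 × 5 = 1.87 (a 5-km stretch = 5 kilometres).
P(N = 5) = e^(−1.87) · 1.87^5/5! ≈ 0.0294.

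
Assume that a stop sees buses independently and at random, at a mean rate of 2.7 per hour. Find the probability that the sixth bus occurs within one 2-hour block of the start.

0.4539

Over the interval, μ = 2.7 × 2 = 5.4 (a 2-hour block = 2 hours).
The sixth arrival falls in the interval iff at least 6 events occur there: P(S_6 ≤ t) = P(N ≥ 6) = 1 − P(N ≤ 5) ≈ 0.4539.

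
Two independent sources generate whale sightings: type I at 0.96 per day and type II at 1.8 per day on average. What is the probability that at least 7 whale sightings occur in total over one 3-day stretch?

0.7196

Independent Poisson processes superpose: combined rate λ = 0.96 + 1.8 = 2.76 per day.
Over the interval, μ = 2.76 × 3 = 8.28 (a 3-day stretch = 3 days).
P(N ≥ 7) = 1 − P(N ≤ 6) ≈ 0.7196.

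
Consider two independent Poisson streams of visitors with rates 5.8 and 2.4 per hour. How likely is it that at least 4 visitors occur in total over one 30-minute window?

Independent Poisson processes superpose: combined rate λ = 5.8 + 2.4 = 8.2 per hour.
Over the interval, μ = 8.2 × 0.5 = 4.1 (a 30-minute window = 0.5 hours).
P(N ≥ 4) = 1 − P(N ≤ 3) ≈ 0.5858.

0.5858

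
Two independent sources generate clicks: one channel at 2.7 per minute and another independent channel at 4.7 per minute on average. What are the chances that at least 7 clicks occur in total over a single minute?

0.6080

Independent Poisson processes superpose: combined rate λ = 2.7 + 4.7 = 7.4 per minute.
So μ = 7.4.
P(N ≥ 7) = 1 − P(N ≤ 6) ≈ 0.6080.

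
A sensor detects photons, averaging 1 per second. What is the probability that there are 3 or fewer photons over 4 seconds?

Over the interval, μ = 1 × 4 = 4 (4 seconds).
P(N ≤ 3) = Σ_{j=0}^{3} e^(−μ) μ^j/j! ≈ 0.4335.

0.4335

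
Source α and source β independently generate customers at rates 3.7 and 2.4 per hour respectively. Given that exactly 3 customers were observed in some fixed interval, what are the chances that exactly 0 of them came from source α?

Given the total, each event is independently from source α with probability p = λ_α/(λ_α+λ_β) = 3.7/6.1 ≈ 0.6066.
So K ~ Binomial(3, 3.7/6.1): P(K = 0) = C(3,0) · (3.7/6.1)^0 · (2.4/6.1)^3 ≈ 0.0609.

0.0609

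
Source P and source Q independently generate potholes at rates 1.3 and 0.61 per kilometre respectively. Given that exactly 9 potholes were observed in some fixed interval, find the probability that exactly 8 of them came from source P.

0.1324

Given the total, each event is independently from source P with probability p = λ_P/(λ_P+λ_Q) = 1.3/1.91 ≈ 0.6806.
So K ~ Binomial(9, 1.3/1.91): P(K = 8) = C(9,8) · (1.3/1.91)^8 · (0.61/1.91)^1 ≈ 0.1324.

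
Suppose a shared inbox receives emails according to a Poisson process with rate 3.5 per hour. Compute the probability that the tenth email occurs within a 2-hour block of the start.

0.1695

Over the interval, μ = 3.5 × 2 = 7 (a 2-hour block = 2 hours).
The tenth arrival falls in the interval iff at least 10 events occur there: P(S_10 ≤ t) = P(N ≥ 10) = 1 − P(N ≤ 9) ≈ 0.1695.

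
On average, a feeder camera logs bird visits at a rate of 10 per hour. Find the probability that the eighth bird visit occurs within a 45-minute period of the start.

Over the interval, μ = 10 × 0.75 = 7.5 (a 45-minute period = 0.75 hours).
The eighth arrival falls in the interval iff at least 8 events occur there: P(S_8 ≤ t) = P(N ≥ 8) = 1 − P(N ≤ 7) ≈ 0.4754.

0.4754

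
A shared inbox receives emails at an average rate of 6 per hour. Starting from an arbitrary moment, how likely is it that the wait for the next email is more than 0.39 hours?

0.0963

The wait for the next event is exponential with rate λ = 6 per hour.
P(T > 0.39) = e^(−λt) = e^(−6 × 0.39) = e^(−2.34) ≈ 0.0963.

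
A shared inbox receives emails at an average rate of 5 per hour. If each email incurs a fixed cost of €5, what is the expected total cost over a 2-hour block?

E[N] = 5 × 2 = 10 (a 2-hour block = 2 hours); E[cost] = 10 × €5 = €50.

€50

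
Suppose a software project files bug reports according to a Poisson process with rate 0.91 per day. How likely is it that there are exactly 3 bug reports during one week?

Over the interval, μ = 0.91 × 7 = 6.37 (a week = 7 days).
P(N = 3) = e^(−μ) μ^3/3! = e^(−6.37) · 6.37^3/6 ≈ 0.0738.

0.0738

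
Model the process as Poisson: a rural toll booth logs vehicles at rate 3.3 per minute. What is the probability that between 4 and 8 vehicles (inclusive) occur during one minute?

With mean μ = 3.3 per minute,
P(4 ≤ N ≤ 8) = Σ_{j=4}^{8} e^(−3.3) · 3.3^j/j! ≈ 0.4127.

0.4127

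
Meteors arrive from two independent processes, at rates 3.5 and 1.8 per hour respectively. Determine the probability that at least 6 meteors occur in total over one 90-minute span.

Independent Poisson processes superpose: combined rate λ = 3.5 + 1.8 = 5.3 per hour.
Over the interval, μ = 5.3 × 1.5 = 7.95 (a 90-minute span = 1.5 hours).
P(N ≥ 6) = 1 − P(N ≤ 5) ≈ 0.8041.

0.8041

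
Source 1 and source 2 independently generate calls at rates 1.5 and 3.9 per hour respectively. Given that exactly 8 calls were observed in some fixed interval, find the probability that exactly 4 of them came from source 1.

Given the total, each event is independently from source 1 with probability p = λ_1/(λ_1+λ_2) = 1.5/5.4 ≈ 0.2778.
So K ~ Binomial(8, 1.5/5.4): P(K = 4) = C(8,4) · (1.5/5.4)^4 · (3.9/5.4)^4 ≈ 0.1134.

0.1134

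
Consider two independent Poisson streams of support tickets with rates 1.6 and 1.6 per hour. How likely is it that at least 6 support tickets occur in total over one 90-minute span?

0.3490

Independent Poisson processes superpose: combined rate λ = 1.6 + 1.6 = 3.2 per hour.
Over the interval, μ = 3.2 × 1.5 = 4.8 (a 90-minute span = 1.5 hours).
P(N ≥ 6) = 1 − P(N ≤ 5) ≈ 0.3490.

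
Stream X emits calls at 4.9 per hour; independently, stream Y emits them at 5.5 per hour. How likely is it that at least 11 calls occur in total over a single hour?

0.4669

Independent Poisson processes superpose: combined rate λ = 4.9 + 5.5 = 10.4 per hour.
So μ = 10.4.
P(N ≥ 11) = 1 − P(N ≤ 10) ≈ 0.4669.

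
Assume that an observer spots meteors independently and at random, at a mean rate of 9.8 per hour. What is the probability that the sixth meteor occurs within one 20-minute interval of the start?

0.1131

Over the interval, μ = 9.8 × 1/3 ≈ 3.26667 (a 20-minute interval = 1/3 hours).
The sixth arrival falls in the interval iff at least 6 events occur there: P(S_6 ≤ t) = P(N ≥ 6) = 1 − P(N ≤ 5) ≈ 0.1131.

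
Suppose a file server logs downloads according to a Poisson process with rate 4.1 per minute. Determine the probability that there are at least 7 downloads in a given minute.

With mean μ = 4.1 per minute,
P(N ≥ 7) = 1 − P(N ≤ 6) = 1 − Σ_{j=0}^{6} e^(−μ) μ^j/j! ≈ 0.1214.

0.1214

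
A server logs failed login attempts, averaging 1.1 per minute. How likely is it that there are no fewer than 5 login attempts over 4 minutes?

0.4488

Over the interval, μ = 1.1 × 4 = 4.4 (4 minutes).
P(N ≥ 5) = 1 − P(N ≤ 4) = 1 − Σ_{j=0}^{4} e^(−μ) μ^j/j! ≈ 0.4488.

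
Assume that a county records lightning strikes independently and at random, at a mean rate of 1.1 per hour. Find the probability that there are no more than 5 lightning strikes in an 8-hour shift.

0.1284

Over the interval, μ = 1.1 × 8 = 8.8 (an 8-hour shift = 8 hours).
P(N ≤ 5) = Σ_{j=0}^{5} e^(−μ) μ^j/j! ≈ 0.1284.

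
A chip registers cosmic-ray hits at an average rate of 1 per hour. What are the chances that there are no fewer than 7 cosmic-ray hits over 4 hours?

0.1107

Over the interval, μ = 1 × 4 = 4 (4 hours).
P(N ≥ 7) = 1 − P(N ≤ 6) = 1 − Σ_{j=0}^{6} e^(−μ) μ^j/j! ≈ 0.1107.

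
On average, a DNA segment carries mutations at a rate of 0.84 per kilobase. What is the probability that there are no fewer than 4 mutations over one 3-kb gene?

0.2467

Over the interval, μ = 0.84 × 3 = 2.52 (a 3-kb gene = 3 kilobases).
P(N ≥ 4) = 1 − P(N ≤ 3) = 1 − Σ_{j=0}^{3} e^(−μ) μ^j/j! ≈ 0.2467.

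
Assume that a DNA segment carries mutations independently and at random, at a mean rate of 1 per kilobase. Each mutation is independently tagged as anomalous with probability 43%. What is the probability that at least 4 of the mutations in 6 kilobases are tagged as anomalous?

0.2597

Thinning: the mutations that are tagged as anomalous themselves form a Poisson process with rate 0.43 × 1 = 0.43 per kilobase.
Over the interval, μ = 0.43 × 6 = 2.58 (6 kilobases).
P(N ≥ 4) = 1 − P(N ≤ 3) ≈ 0.2597.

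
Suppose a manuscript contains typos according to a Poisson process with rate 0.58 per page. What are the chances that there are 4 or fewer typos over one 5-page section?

Over the interval, μ = 0.58 × 5 = 2.9 (a 5-page section = 5 pages).
P(N ≤ 4) = Σ_{j=0}^{4} e^(−μ) μ^j/j! ≈ 0.8318.

0.8318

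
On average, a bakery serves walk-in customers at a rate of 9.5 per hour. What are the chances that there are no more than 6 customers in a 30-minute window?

Over the interval, μ = 9.5 × 0.5 = 4.75 (a 30-minute window = 0.5 hours).
P(N ≤ 6) = Σ_{j=0}^{6} e^(−μ) μ^j/j! ≈ 0.7978.

0.7978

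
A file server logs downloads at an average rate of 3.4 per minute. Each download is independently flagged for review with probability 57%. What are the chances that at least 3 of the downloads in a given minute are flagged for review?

Thinning: the downloads that are flagged for review themselves form a Poisson process with rate 0.57 × 3.4 = 1.938 per minute.
So μ = 1.938.
P(N ≥ 3) = 1 − P(N ≤ 2) ≈ 0.3065.

0.3065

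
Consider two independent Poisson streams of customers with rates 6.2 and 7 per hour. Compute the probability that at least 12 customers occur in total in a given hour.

0.6668

Independent Poisson processes superpose: combined rate λ = 6.2 + 7 = 13.2 per hour.
So μ = 13.2.
P(N ≥ 12) = 1 − P(N ≤ 11) ≈ 0.6668.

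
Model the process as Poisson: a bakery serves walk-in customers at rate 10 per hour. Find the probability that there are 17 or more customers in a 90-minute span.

0.3359

Over the interval, μ = 10 × 1.5 = 15 (a 90-minute span = 1.5 hours).
P(N ≥ 17) = 1 − P(N ≤ 16) = 1 − Σ_{j=0}^{16} e^(−μ) μ^j/j! ≈ 0.3359.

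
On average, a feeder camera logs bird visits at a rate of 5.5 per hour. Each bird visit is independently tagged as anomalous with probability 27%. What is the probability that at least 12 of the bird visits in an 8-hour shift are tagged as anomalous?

Thinning: the bird visits that are tagged as anomalous themselves form a Poisson process with rate 0.27 × 5.5 = 1.485 per hour.
Over the interval, μ = 1.485 × 8 = 11.88 (an 8-hour shift = 8 hours).
P(N ≥ 12) = 1 − P(N ≤ 11) ≈ 0.5246.

0.5246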